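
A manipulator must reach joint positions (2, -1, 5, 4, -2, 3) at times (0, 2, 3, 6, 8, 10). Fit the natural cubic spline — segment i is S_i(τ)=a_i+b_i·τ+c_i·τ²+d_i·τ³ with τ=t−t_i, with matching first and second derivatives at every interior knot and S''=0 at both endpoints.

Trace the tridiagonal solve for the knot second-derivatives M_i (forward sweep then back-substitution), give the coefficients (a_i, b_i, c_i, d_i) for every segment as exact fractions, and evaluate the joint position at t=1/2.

  seg 0: a=2 b=-10139/2355 c=0 d=13213/18840
  seg 1: a=-1 b=19361/4710 c=13213/3140 d=-21841/9420
  seg 2: a=5 b=52477/9420 c=-2157/785 d=1469/5652
  seg 3: a=4 b=-18361/4710 c=-1283/3140 d=202/471
  seg 4: a=-2 b=-1819/4710 c=6797/3140 d=-6797/18840
S(1/2) = -653/10048

Δ: Δ0=-3/2, Δ1=6, Δ2=-1/3, Δ3=-3, Δ4=5/2
row 1: diag=6, rhs=45; c'=1/6, d'=15/2
row 2: denom=8−1·1/6=47/6; d'=(-38−1·15/2)/(47/6)=-273/47
row 3: denom=10−3·18/47=416/47; d'=(-16−3·-273/47)/(416/47)=67/416
row 4: denom=8−2·47/208=785/104; d'=(33−2·67/416)/(785/104)=6797/1570
back: M4=6797/1570
back: M3=67/416−47/208·6797/1570=-1283/1570
back: M2=-273/47−18/47·-1283/1570=-4314/785
back: M1=15/2−1/6·-4314/785=13213/1570
M: M0=0, M1=13213/1570, M2=-4314/785, M3=-1283/1570, M4=6797/1570, M5=0
seg 0: a=2, c=M0/2=0, d=(M1−M0)/(6·2)=13213/18840, b=Δ0−h0·(2M0+M1)/6=-10139/2355
seg 1: a=-1, c=M1/2=13213/3140, d=(M2−M1)/(6·1)=-21841/9420, b=Δ1−h1·(2M1+M2)/6=19361/4710
seg 2: a=5, c=M2/2=-2157/785, d=(M3−M2)/(6·3)=1469/5652, b=Δ2−h2·(2M2+M3)/6=52477/9420
seg 3: a=4, c=M3/2=-1283/3140, d=(M4−M3)/(6·2)=202/471, b=Δ3−h3·(2M3+M4)/6=-18361/4710
seg 4: a=-2, c=M4/2=6797/3140, d=(M5−M4)/(6·2)=-6797/18840, b=Δ4−h4·(2M4+M5)/6=-1819/4710
t_q=1/2 → seg 0, τ=1/2; S=2+-10139/2355·τ+0·τ²+13213/18840·τ³=-653/10048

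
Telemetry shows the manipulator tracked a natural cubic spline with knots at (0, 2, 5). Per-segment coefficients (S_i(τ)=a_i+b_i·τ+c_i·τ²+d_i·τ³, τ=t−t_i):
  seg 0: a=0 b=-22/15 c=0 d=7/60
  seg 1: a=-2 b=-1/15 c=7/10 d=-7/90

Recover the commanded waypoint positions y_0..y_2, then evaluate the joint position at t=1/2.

y_0=0 y_1=-2 y_2=2
S(1/2) = -23/32

y_0 = S_0(0) = a_0 = 0
y_1 = S_1(0) = a_1 = -2
y_2 = S_1(3) = 2
t_q=1/2 is in segment 0 (τ=1/2); S_0(τ)=-23/32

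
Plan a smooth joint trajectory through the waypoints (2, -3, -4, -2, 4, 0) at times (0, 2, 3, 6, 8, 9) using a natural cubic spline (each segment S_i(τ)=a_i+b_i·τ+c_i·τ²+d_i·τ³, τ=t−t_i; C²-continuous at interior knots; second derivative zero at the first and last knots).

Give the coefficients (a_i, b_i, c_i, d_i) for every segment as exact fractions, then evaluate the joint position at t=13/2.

  seg 0: a=2 b=-5200/1731 c=0 d=1745/13848
  seg 1: a=-3 b=-5165/3462 c=1745/2308 d=-1829/6924
  seg 2: a=-4 b=-5347/6924 c=-21/577 d=397/2308
  seg 3: a=-2 b=12649/3462 c=3489/2308 d=-6365/6924
  seg 4: a=4 b=-4607/3462 c=-9241/2308 d=9241/6924
S(13/2) = 1659/18464

Δ: Δ0=-5/2, Δ1=-1, Δ2=2/3, Δ3=3, Δ4=-4
row 1: diag=6, rhs=9; c'=1/6, d'=3/2
row 2: denom=8−1·1/6=47/6; d'=(10−1·3/2)/(47/6)=51/47
row 3: denom=10−3·18/47=416/47; d'=(14−3·51/47)/(416/47)=505/416
row 4: denom=6−2·47/208=577/104; d'=(-42−2·505/416)/(577/104)=-9241/1154
back: M4=-9241/1154
back: M3=505/416−47/208·-9241/1154=3489/1154
back: M2=51/47−18/47·3489/1154=-42/577
back: M1=3/2−1/6·-42/577=1745/1154
M: M0=0, M1=1745/1154, M2=-42/577, M3=3489/1154, M4=-9241/1154, M5=0
seg 0: a=2, c=M0/2=0, d=(M1−M0)/(6·2)=1745/13848, b=Δ0−h0·(2M0+M1)/6=-5200/1731
seg 1: a=-3, c=M1/2=1745/2308, d=(M2−M1)/(6·1)=-1829/6924, b=Δ1−h1·(2M1+M2)/6=-5165/3462
seg 2: a=-4, c=M2/2=-21/577, d=(M3−M2)/(6·3)=397/2308, b=Δ2−h2·(2M2+M3)/6=-5347/6924
seg 3: a=-2, c=M3/2=3489/2308, d=(M4−M3)/(6·2)=-6365/6924, b=Δ3−h3·(2M3+M4)/6=12649/3462
seg 4: a=4, c=M4/2=-9241/2308, d=(M5−M4)/(6·1)=9241/6924, b=Δ4−h4·(2M4+M5)/6=-4607/3462
t_q=13/2 → seg 3, τ=1/2; S=-2+12649/3462·τ+3489/2308·τ²+-6365/6924·τ³=1659/18464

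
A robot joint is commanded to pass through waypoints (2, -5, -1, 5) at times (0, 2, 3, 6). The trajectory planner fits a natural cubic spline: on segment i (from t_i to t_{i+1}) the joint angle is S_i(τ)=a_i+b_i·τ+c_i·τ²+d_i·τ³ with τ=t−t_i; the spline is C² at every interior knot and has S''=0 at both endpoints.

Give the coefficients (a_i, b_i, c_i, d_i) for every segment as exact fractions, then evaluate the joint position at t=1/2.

  seg 0: a=2 b=-577/94 c=0 d=31/47
  seg 1: a=-5 b=167/94 c=186/47 d=-163/94
  seg 2: a=-1 b=211/47 c=-117/94 d=13/94
S(1/2) = -371/376

Δ: Δ0=-7/2, Δ1=4, Δ2=2
row 1: diag=6, rhs=45; c'=1/6, d'=15/2
row 2: denom=8−1·1/6=47/6; d'=(-12−1·15/2)/(47/6)=-117/47
back: M2=-117/47
back: M1=15/2−1/6·-117/47=372/47
M: M0=0, M1=372/47, M2=-117/47, M3=0
seg 0: a=2, c=M0/2=0, d=(M1−M0)/(6·2)=31/47, b=Δ0−h0·(2M0+M1)/6=-577/94
seg 1: a=-5, c=M1/2=186/47, d=(M2−M1)/(6·1)=-163/94, b=Δ1−h1·(2M1+M2)/6=167/94
seg 2: a=-1, c=M2/2=-117/94, d=(M3−M2)/(6·3)=13/94, b=Δ2−h2·(2M2+M3)/6=211/47
t_q=1/2 → seg 0, τ=1/2; S=2+-577/94·τ+0·τ²+31/47·τ³=-371/376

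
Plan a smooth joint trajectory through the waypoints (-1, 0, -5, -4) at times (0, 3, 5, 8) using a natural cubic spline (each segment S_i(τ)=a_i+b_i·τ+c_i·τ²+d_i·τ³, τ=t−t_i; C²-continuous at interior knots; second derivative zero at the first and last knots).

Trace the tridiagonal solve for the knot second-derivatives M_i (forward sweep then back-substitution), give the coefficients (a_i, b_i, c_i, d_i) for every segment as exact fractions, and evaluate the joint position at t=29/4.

  seg 0: a=-1 b=67/48 c=0 d=-17/144
  seg 1: a=0 b=-43/24 c=-17/16 d=17/48
  seg 2: a=-5 b=-43/24 c=17/16 d=-17/144
S(29/4) = -5117/1024

Δ: Δ0=1/3, Δ1=-5/2, Δ2=1/3
row 1: diag=10, rhs=-17; c'=1/5, d'=-17/10
row 2: denom=10−2·1/5=48/5; d'=(17−2·-17/10)/(48/5)=17/8
back: M2=17/8
back: M1=-17/10−1/5·17/8=-17/8
M: M0=0, M1=-17/8, M2=17/8, M3=0
seg 0: a=-1, c=M0/2=0, d=(M1−M0)/(6·3)=-17/144, b=Δ0−h0·(2M0+M1)/6=67/48
seg 1: a=0, c=M1/2=-17/16, d=(M2−M1)/(6·2)=17/48, b=Δ1−h1·(2M1+M2)/6=-43/24
seg 2: a=-5, c=M2/2=17/16, d=(M3−M2)/(6·3)=-17/144, b=Δ2−h2·(2M2+M3)/6=-43/24
t_q=29/4 → seg 2, τ=9/4; S=-5+-43/24·τ+17/16·τ²+-17/144·τ³=-5117/1024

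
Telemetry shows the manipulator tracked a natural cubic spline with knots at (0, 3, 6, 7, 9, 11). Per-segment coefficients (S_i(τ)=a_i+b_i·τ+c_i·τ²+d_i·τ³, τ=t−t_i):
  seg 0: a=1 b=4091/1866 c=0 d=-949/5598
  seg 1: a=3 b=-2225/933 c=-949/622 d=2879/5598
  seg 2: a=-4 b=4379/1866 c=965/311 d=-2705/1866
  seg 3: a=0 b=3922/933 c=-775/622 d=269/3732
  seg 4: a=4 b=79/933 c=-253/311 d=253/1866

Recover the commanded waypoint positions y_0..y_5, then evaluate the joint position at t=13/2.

y_0 = S_0(0) = a_0 = 1
y_1 = S_1(0) = a_1 = 3
y_2 = S_2(0) = a_2 = -4
y_3 = S_3(0) = a_3 = 0
y_4 = S_4(0) = a_4 = 4
y_5 = S_4(2) = 2
t_q=13/2 is in segment 2 (τ=1/2); S_2(τ)=-11107/4976

y_0=1 y_1=3 y_2=-4 y_3=0 y_4=4 y_5=2
S(13/2) = -11107/4976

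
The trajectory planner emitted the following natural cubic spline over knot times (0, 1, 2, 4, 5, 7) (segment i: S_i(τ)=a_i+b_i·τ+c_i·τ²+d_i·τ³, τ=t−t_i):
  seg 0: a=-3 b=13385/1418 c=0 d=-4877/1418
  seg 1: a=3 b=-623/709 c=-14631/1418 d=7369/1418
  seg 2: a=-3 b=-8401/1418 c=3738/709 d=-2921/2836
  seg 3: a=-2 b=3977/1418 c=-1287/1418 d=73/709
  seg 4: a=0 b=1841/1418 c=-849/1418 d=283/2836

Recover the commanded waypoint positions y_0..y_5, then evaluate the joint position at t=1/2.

y_0=-3 y_1=3 y_2=-3 y_3=-2 y_4=0 y_5=1
S(1/2) = 14631/11344

y_0 = S_0(0) = a_0 = -3
y_1 = S_1(0) = a_1 = 3
y_2 = S_2(0) = a_2 = -3
y_3 = S_3(0) = a_3 = -2
y_4 = S_4(0) = a_4 = 0
y_5 = S_4(2) = 1
t_q=1/2 is in segment 0 (τ=1/2); S_0(τ)=14631/11344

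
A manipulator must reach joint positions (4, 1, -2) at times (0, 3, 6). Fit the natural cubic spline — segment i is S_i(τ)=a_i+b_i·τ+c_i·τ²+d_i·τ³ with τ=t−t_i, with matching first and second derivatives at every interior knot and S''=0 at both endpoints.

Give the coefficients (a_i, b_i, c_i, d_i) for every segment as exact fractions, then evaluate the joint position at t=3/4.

Δ: Δ0=-1, Δ1=-1
row 1: diag=12, rhs=0; c'=1/4, d'=0
back: M1=0
M: M0=0, M1=0, M2=0
seg 0: a=4, c=M0/2=0, d=(M1−M0)/(6·3)=0, b=Δ0−h0·(2M0+M1)/6=-1
seg 1: a=1, c=M1/2=0, d=(M2−M1)/(6·3)=0, b=Δ1−h1·(2M1+M2)/6=-1
t_q=3/4 → seg 0, τ=3/4; S=4+-1·τ+0·τ²+0·τ³=13/4

  seg 0: a=4 b=-1 c=0 d=0
  seg 1: a=1 b=-1 c=0 d=0
S(3/4) = 13/4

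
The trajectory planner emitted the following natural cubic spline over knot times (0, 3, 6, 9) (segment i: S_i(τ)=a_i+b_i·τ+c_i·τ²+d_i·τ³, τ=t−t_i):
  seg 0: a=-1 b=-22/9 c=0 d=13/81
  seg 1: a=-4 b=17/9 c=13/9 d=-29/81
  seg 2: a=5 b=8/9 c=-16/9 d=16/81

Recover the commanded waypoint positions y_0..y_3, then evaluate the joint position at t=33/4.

y_0 = S_0(0) = a_0 = -1
y_1 = S_1(0) = a_1 = -4
y_2 = S_2(0) = a_2 = 5
y_3 = S_2(3) = -3
t_q=33/4 is in segment 2 (τ=9/4); S_2(τ)=1/4

y_0=-1 y_1=-4 y_2=5 y_3=-3
S(33/4) = 1/4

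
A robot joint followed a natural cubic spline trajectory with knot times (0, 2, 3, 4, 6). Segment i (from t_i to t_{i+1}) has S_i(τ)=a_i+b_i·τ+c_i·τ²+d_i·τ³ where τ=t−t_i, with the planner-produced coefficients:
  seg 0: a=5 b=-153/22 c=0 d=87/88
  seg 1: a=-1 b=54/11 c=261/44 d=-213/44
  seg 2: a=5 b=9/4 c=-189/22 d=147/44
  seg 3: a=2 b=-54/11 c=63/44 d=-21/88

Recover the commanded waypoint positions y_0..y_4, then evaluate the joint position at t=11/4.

y_0 = S_0(0) = a_0 = 5
y_1 = S_1(0) = a_1 = -1
y_2 = S_2(0) = a_2 = 5
y_3 = S_3(0) = a_3 = 2
y_4 = S_3(2) = -4
t_q=11/4 is in segment 1 (τ=3/4); S_1(τ)=11197/2816

y_0=5 y_1=-1 y_2=5 y_3=2 y_4=-4
S(11/4) = 11197/2816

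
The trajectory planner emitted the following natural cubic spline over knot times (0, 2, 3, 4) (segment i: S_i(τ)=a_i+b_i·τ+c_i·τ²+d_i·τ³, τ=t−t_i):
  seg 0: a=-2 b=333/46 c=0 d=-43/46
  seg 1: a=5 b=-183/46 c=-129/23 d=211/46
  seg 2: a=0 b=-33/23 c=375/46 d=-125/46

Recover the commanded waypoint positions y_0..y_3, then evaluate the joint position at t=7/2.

y_0 = S_0(0) = a_0 = -2
y_1 = S_1(0) = a_1 = 5
y_2 = S_2(0) = a_2 = 0
y_3 = S_2(1) = 4
t_q=7/2 is in segment 2 (τ=1/2); S_2(τ)=361/368

y_0=-2 y_1=5 y_2=0 y_3=4
S(7/2) = 361/368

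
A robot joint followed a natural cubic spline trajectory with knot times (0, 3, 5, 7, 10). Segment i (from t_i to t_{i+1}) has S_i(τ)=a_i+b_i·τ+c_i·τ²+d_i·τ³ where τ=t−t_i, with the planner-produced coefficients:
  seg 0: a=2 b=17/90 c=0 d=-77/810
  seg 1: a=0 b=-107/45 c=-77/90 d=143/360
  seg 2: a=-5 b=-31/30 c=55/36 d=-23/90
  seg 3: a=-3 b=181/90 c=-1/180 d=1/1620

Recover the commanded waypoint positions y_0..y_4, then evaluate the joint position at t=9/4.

y_0=2 y_1=0 y_2=-5 y_3=-3 y_4=3
S(9/4) = 859/640

y_0 = S_0(0) = a_0 = 2
y_1 = S_1(0) = a_1 = 0
y_2 = S_2(0) = a_2 = -5
y_3 = S_3(0) = a_3 = -3
y_4 = S_3(3) = 3
t_q=9/4 is in segment 0 (τ=9/4); S_0(τ)=859/640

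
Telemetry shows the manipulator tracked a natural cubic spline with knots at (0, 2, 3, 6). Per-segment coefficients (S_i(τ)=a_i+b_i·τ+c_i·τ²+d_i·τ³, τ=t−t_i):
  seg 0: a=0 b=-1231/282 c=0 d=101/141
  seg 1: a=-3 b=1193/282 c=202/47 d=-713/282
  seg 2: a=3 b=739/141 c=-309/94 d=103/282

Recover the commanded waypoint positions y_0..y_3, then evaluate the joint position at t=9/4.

y_0 = S_0(0) = a_0 = 0
y_1 = S_1(0) = a_1 = -3
y_2 = S_2(0) = a_2 = 3
y_3 = S_2(3) = -1
t_q=9/4 is in segment 1 (τ=1/4); S_1(τ)=-10307/6016

y_0=0 y_1=-3 y_2=3 y_3=-1
S(9/4) = -10307/6016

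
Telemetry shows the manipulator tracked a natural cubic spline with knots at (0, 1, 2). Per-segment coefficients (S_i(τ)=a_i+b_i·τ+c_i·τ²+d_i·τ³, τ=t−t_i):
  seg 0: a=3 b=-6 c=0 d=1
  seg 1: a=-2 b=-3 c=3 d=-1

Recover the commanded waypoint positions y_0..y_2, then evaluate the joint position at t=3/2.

y_0=3 y_1=-2 y_2=-3
S(3/2) = -23/8

y_0 = S_0(0) = a_0 = 3
y_1 = S_1(0) = a_1 = -2
y_2 = S_1(1) = -3
t_q=3/2 is in segment 1 (τ=1/2); S_1(τ)=-23/8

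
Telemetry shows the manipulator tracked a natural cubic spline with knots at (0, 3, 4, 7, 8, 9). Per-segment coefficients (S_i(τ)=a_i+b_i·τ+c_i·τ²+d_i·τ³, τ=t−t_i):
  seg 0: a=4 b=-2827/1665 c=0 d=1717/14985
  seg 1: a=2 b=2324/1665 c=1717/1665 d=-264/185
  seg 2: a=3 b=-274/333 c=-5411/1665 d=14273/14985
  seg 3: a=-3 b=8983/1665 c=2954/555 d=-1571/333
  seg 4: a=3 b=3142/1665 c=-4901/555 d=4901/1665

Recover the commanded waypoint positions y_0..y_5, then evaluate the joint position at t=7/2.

y_0=4 y_1=2 y_2=3 y_3=-3 y_4=3 y_5=-1
S(7/2) = 18497/6660

y_0 = S_0(0) = a_0 = 4
y_1 = S_1(0) = a_1 = 2
y_2 = S_2(0) = a_2 = 3
y_3 = S_3(0) = a_3 = -3
y_4 = S_4(0) = a_4 = 3
y_5 = S_4(1) = -1
t_q=7/2 is in segment 1 (τ=1/2); S_1(τ)=18497/6660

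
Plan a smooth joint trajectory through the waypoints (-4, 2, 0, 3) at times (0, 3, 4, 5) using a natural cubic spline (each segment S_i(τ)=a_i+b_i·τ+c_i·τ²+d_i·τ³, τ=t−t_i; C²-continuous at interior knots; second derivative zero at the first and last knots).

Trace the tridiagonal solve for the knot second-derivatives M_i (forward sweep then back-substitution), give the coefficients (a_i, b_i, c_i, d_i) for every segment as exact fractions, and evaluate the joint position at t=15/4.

Δ: Δ0=2, Δ1=-2, Δ2=3
row 1: diag=8, rhs=-24; c'=1/8, d'=-3
row 2: denom=4−1·1/8=31/8; d'=(30−1·-3)/(31/8)=264/31
back: M2=264/31
back: M1=-3−1/8·264/31=-126/31
M: M0=0, M1=-126/31, M2=264/31, M3=0
seg 0: a=-4, c=M0/2=0, d=(M1−M0)/(6·3)=-7/31, b=Δ0−h0·(2M0+M1)/6=125/31
seg 1: a=2, c=M1/2=-63/31, d=(M2−M1)/(6·1)=65/31, b=Δ1−h1·(2M1+M2)/6=-64/31
seg 2: a=0, c=M2/2=132/31, d=(M3−M2)/(6·1)=-44/31, b=Δ2−h2·(2M2+M3)/6=5/31
t_q=15/4 → seg 1, τ=3/4; S=2+-64/31·τ+-63/31·τ²+65/31·τ³=383/1984

  seg 0: a=-4 b=125/31 c=0 d=-7/31
  seg 1: a=2 b=-64/31 c=-63/31 d=65/31
  seg 2: a=0 b=5/31 c=132/31 d=-44/31
S(15/4) = 383/1984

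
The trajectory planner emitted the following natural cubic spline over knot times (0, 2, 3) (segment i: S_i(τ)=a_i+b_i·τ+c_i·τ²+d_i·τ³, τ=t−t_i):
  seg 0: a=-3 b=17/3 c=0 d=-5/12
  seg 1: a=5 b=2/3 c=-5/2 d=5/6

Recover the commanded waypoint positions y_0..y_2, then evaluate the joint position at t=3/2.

y_0 = S_0(0) = a_0 = -3
y_1 = S_1(0) = a_1 = 5
y_2 = S_1(1) = 4
t_q=3/2 is in segment 0 (τ=3/2); S_0(τ)=131/32

y_0=-3 y_1=5 y_2=4
S(3/2) = 131/32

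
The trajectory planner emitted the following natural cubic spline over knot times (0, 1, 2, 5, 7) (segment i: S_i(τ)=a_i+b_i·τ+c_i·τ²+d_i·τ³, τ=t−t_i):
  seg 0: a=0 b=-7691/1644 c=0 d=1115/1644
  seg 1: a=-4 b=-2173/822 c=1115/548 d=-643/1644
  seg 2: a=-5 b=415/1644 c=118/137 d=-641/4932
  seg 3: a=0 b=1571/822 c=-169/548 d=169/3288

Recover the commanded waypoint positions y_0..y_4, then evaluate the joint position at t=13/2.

y_0 = S_0(0) = a_0 = 0
y_1 = S_1(0) = a_1 = -4
y_2 = S_2(0) = a_2 = -5
y_3 = S_3(0) = a_3 = 0
y_4 = S_3(2) = 3
t_q=13/2 is in segment 3 (τ=3/2); S_3(τ)=20573/8768

y_0=0 y_1=-4 y_2=-5 y_3=0 y_4=3
S(13/2) = 20573/8768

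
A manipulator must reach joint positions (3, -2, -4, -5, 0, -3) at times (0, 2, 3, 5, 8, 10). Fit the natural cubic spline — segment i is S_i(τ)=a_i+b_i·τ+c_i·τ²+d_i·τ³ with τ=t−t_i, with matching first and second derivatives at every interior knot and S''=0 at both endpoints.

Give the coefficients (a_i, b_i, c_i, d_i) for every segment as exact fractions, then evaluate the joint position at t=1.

  seg 0: a=3 b=-46321/17670 c=0 d=1073/35340
  seg 1: a=-2 b=-39883/17670 c=1073/5890 d=662/8835
  seg 2: a=-4 b=-29473/17670 c=2397/5890 d=782/8835
  seg 3: a=-5 b=18059/17670 c=1105/1178 d=-6389/26505
  seg 4: a=0 b=2507/17670 c=-7253/5890 d=7253/35340
S(1) = 4817/11780

Δ: Δ0=-5/2, Δ1=-2, Δ2=-1/2, Δ3=5/3, Δ4=-3/2
row 1: diag=6, rhs=3; c'=1/6, d'=1/2
row 2: denom=6−1·1/6=35/6; d'=(9−1·1/2)/(35/6)=51/35
row 3: denom=10−2·12/35=326/35; d'=(13−2·51/35)/(326/35)=353/326
row 4: denom=10−3·105/326=2945/326; d'=(-19−3·353/326)/(2945/326)=-7253/2945
back: M4=-7253/2945
back: M3=353/326−105/326·-7253/2945=1105/589
back: M2=51/35−12/35·1105/589=2397/2945
back: M1=1/2−1/6·2397/2945=1073/2945
M: M0=0, M1=1073/2945, M2=2397/2945, M3=1105/589, M4=-7253/2945, M5=0
seg 0: a=3, c=M0/2=0, d=(M1−M0)/(6·2)=1073/35340, b=Δ0−h0·(2M0+M1)/6=-46321/17670
seg 1: a=-2, c=M1/2=1073/5890, d=(M2−M1)/(6·1)=662/8835, b=Δ1−h1·(2M1+M2)/6=-39883/17670
seg 2: a=-4, c=M2/2=2397/5890, d=(M3−M2)/(6·2)=782/8835, b=Δ2−h2·(2M2+M3)/6=-29473/17670
seg 3: a=-5, c=M3/2=1105/1178, d=(M4−M3)/(6·3)=-6389/26505, b=Δ3−h3·(2M3+M4)/6=18059/17670
seg 4: a=0, c=M4/2=-7253/5890, d=(M5−M4)/(6·2)=7253/35340, b=Δ4−h4·(2M4+M5)/6=2507/17670
t_q=1 → seg 0, τ=1; S=3+-46321/17670·τ+0·τ²+1073/35340·τ³=4817/11780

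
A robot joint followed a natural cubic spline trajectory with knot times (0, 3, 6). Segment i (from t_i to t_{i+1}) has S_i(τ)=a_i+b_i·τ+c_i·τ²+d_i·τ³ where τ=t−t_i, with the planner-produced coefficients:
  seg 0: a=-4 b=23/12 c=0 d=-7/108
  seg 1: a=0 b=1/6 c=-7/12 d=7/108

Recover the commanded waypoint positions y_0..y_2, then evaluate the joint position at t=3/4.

y_0=-4 y_1=0 y_2=-3
S(3/4) = -663/256

y_0 = S_0(0) = a_0 = -4
y_1 = S_1(0) = a_1 = 0
y_2 = S_1(3) = -3
t_q=3/4 is in segment 0 (τ=3/4); S_0(τ)=-663/256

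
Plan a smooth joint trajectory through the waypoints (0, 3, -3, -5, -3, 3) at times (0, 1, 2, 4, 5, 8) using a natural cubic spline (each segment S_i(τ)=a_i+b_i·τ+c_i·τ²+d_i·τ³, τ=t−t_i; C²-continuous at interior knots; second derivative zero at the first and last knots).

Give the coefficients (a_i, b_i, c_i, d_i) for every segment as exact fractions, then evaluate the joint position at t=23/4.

  seg 0: a=0 b=5296/953 c=0 d=-2437/953
  seg 1: a=3 b=-2015/953 c=-7311/953 d=3608/953
  seg 2: a=-3 b=-5813/953 c=3513/953 d=-1083/1906
  seg 3: a=-5 b=1741/953 c=264/953 d=-99/953
  seg 4: a=-3 b=1972/953 c=-33/953 d=11/2859
S(23/4) = -89409/60992

Δ: Δ0=3, Δ1=-6, Δ2=-1, Δ3=2, Δ4=2
row 1: diag=4, rhs=-54; c'=1/4, d'=-27/2
row 2: denom=6−1·1/4=23/4; d'=(30−1·-27/2)/(23/4)=174/23
row 3: denom=6−2·8/23=122/23; d'=(18−2·174/23)/(122/23)=33/61
row 4: denom=8−1·23/122=953/122; d'=(0−1·33/61)/(953/122)=-66/953
back: M4=-66/953
back: M3=33/61−23/122·-66/953=528/953
back: M2=174/23−8/23·528/953=7026/953
back: M1=-27/2−1/4·7026/953=-14622/953
M: M0=0, M1=-14622/953, M2=7026/953, M3=528/953, M4=-66/953, M5=0
seg 0: a=0, c=M0/2=0, d=(M1−M0)/(6·1)=-2437/953, b=Δ0−h0·(2M0+M1)/6=5296/953
seg 1: a=3, c=M1/2=-7311/953, d=(M2−M1)/(6·1)=3608/953, b=Δ1−h1·(2M1+M2)/6=-2015/953
seg 2: a=-3, c=M2/2=3513/953, d=(M3−M2)/(6·2)=-1083/1906, b=Δ2−h2·(2M2+M3)/6=-5813/953
seg 3: a=-5, c=M3/2=264/953, d=(M4−M3)/(6·1)=-99/953, b=Δ3−h3·(2M3+M4)/6=1741/953
seg 4: a=-3, c=M4/2=-33/953, d=(M5−M4)/(6·3)=11/2859, b=Δ4−h4·(2M4+M5)/6=1972/953
t_q=23/4 → seg 4, τ=3/4; S=-3+1972/953·τ+-33/953·τ²+11/2859·τ³=-89409/60992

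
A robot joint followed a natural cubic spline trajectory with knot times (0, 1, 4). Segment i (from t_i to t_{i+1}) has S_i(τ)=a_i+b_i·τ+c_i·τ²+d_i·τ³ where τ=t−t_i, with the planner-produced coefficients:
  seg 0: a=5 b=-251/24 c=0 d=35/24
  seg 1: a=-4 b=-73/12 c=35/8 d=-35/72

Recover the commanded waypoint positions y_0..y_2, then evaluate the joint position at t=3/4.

y_0 = S_0(0) = a_0 = 5
y_1 = S_1(0) = a_1 = -4
y_2 = S_1(3) = 4
t_q=3/4 is in segment 0 (τ=3/4); S_0(τ)=-1141/512

y_0=5 y_1=-4 y_2=4
S(3/4) = -1141/512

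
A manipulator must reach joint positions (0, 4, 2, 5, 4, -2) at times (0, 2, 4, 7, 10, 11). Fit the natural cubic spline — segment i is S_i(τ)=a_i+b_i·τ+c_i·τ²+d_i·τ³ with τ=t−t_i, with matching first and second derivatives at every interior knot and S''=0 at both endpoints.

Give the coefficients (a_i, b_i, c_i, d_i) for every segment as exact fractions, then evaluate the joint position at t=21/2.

  seg 0: a=0 b=4370/1509 c=0 d=-338/1509
  seg 1: a=4 b=314/1509 c=-676/503 d=2233/6036
  seg 2: a=2 b=-1099/1509 c=881/1006 d=-2713/27162
  seg 3: a=5 b=5521/3018 c=-35/1509 d=-6317/27162
  seg 4: a=4 b=-6925/1509 c=-2129/1006 d=2129/3018
S(21/2) = 10177/8048

Δ: Δ0=2, Δ1=-1, Δ2=1, Δ3=-1/3, Δ4=-6
row 1: diag=8, rhs=-18; c'=1/4, d'=-9/4
row 2: denom=10−2·1/4=19/2; d'=(12−2·-9/4)/(19/2)=33/19
row 3: denom=12−3·6/19=210/19; d'=(-8−3·33/19)/(210/19)=-251/210
row 4: denom=8−3·19/70=503/70; d'=(-34−3·-251/210)/(503/70)=-2129/503
back: M4=-2129/503
back: M3=-251/210−19/70·-2129/503=-70/1509
back: M2=33/19−6/19·-70/1509=881/503
back: M1=-9/4−1/4·881/503=-1352/503
M: M0=0, M1=-1352/503, M2=881/503, M3=-70/1509, M4=-2129/503, M5=0
seg 0: a=0, c=M0/2=0, d=(M1−M0)/(6·2)=-338/1509, b=Δ0−h0·(2M0+M1)/6=4370/1509
seg 1: a=4, c=M1/2=-676/503, d=(M2−M1)/(6·2)=2233/6036, b=Δ1−h1·(2M1+M2)/6=314/1509
seg 2: a=2, c=M2/2=881/1006, d=(M3−M2)/(6·3)=-2713/27162, b=Δ2−h2·(2M2+M3)/6=-1099/1509
seg 3: a=5, c=M3/2=-35/1509, d=(M4−M3)/(6·3)=-6317/27162, b=Δ3−h3·(2M3+M4)/6=5521/3018
seg 4: a=4, c=M4/2=-2129/1006, d=(M5−M4)/(6·1)=2129/3018, b=Δ4−h4·(2M4+M5)/6=-6925/1509
t_q=21/2 → seg 4, τ=1/2; S=4+-6925/1509·τ+-2129/1006·τ²+2129/3018·τ³=10177/8048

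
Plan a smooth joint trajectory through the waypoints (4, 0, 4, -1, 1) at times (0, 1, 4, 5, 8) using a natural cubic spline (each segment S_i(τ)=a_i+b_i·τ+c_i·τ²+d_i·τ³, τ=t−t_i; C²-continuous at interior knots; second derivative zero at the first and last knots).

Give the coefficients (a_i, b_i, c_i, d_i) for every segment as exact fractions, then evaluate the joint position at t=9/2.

  seg 0: a=4 b=-2233/432 c=0 d=505/432
  seg 1: a=0 b=-359/216 c=505/144 d=-3251/3888
  seg 2: a=4 b=-1381/432 c=-217/54 d=319/144
  seg 3: a=-1 b=-991/216 c=1135/432 d=-1135/3888
S(9/2) = 5785/3456

Δ: Δ0=-4, Δ1=4/3, Δ2=-5, Δ3=2/3
row 1: diag=8, rhs=32; c'=3/8, d'=4
row 2: denom=8−3·3/8=55/8; d'=(-38−3·4)/(55/8)=-80/11
row 3: denom=8−1·8/55=432/55; d'=(34−1·-80/11)/(432/55)=1135/216
back: M3=1135/216
back: M2=-80/11−8/55·1135/216=-217/27
back: M1=4−3/8·-217/27=505/72
M: M0=0, M1=505/72, M2=-217/27, M3=1135/216, M4=0
seg 0: a=4, c=M0/2=0, d=(M1−M0)/(6·1)=505/432, b=Δ0−h0·(2M0+M1)/6=-2233/432
seg 1: a=0, c=M1/2=505/144, d=(M2−M1)/(6·3)=-3251/3888, b=Δ1−h1·(2M1+M2)/6=-359/216
seg 2: a=4, c=M2/2=-217/54, d=(M3−M2)/(6·1)=319/144, b=Δ2−h2·(2M2+M3)/6=-1381/432
seg 3: a=-1, c=M3/2=1135/432, d=(M4−M3)/(6·3)=-1135/3888, b=Δ3−h3·(2M3+M4)/6=-991/216
t_q=9/2 → seg 2, τ=1/2; S=4+-1381/432·τ+-217/54·τ²+319/144·τ³=5785/3456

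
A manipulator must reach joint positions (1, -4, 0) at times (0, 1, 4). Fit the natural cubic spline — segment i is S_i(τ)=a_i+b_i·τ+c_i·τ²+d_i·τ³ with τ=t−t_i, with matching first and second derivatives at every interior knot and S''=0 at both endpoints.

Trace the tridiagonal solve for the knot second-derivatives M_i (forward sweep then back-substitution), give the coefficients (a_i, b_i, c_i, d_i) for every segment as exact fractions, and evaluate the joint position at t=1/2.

  seg 0: a=1 b=-139/24 c=0 d=19/24
  seg 1: a=-4 b=-41/12 c=19/8 d=-19/72
S(1/2) = -115/64

Δ: Δ0=-5, Δ1=4/3
row 1: diag=8, rhs=38; c'=3/8, d'=19/4
back: M1=19/4
M: M0=0, M1=19/4, M2=0
seg 0: a=1, c=M0/2=0, d=(M1−M0)/(6·1)=19/24, b=Δ0−h0·(2M0+M1)/6=-139/24
seg 1: a=-4, c=M1/2=19/8, d=(M2−M1)/(6·3)=-19/72, b=Δ1−h1·(2M1+M2)/6=-41/12
t_q=1/2 → seg 0, τ=1/2; S=1+-139/24·τ+0·τ²+19/24·τ³=-115/64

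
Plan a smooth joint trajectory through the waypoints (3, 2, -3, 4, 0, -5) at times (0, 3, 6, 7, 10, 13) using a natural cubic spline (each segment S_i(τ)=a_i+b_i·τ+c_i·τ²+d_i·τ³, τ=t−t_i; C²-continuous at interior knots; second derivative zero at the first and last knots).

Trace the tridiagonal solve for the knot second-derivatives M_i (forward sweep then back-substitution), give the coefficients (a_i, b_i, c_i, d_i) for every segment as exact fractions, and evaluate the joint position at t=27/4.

Δ: Δ0=-1/3, Δ1=-5/3, Δ2=7, Δ3=-4/3, Δ4=-5/3
row 1: diag=12, rhs=-8; c'=1/4, d'=-2/3
row 2: denom=8−3·1/4=29/4; d'=(52−3·-2/3)/(29/4)=216/29
row 3: denom=8−1·4/29=228/29; d'=(-50−1·216/29)/(228/29)=-833/114
row 4: denom=12−3·29/76=825/76; d'=(-2−3·-833/114)/(825/76)=1514/825
back: M4=1514/825
back: M3=-833/114−29/76·1514/825=-2202/275
back: M2=216/29−4/29·-2202/275=2352/275
back: M1=-2/3−1/4·2352/275=-2314/825
M: M0=0, M1=-2314/825, M2=2352/275, M3=-2202/275, M4=1514/825, M5=0
seg 0: a=3, c=M0/2=0, d=(M1−M0)/(6·3)=-1157/7425, b=Δ0−h0·(2M0+M1)/6=294/275
seg 1: a=2, c=M1/2=-1157/825, d=(M2−M1)/(6·3)=937/1485, b=Δ1−h1·(2M1+M2)/6=-863/275
seg 2: a=-3, c=M2/2=1176/275, d=(M3−M2)/(6·1)=-69/25, b=Δ2−h2·(2M2+M3)/6=1508/275
seg 3: a=4, c=M3/2=-1101/275, d=(M4−M3)/(6·3)=812/1485, b=Δ3−h3·(2M3+M4)/6=1583/275
seg 4: a=0, c=M4/2=757/825, d=(M5−M4)/(6·3)=-757/7425, b=Δ4−h4·(2M4+M5)/6=-963/275
t_q=27/4 → seg 2, τ=3/4; S=-3+1508/275·τ+1176/275·τ²+-69/25·τ³=41427/17600

  seg 0: a=3 b=294/275 c=0 d=-1157/7425
  seg 1: a=2 b=-863/275 c=-1157/825 d=937/1485
  seg 2: a=-3 b=1508/275 c=1176/275 d=-69/25
  seg 3: a=4 b=1583/275 c=-1101/275 d=812/1485
  seg 4: a=0 b=-963/275 c=757/825 d=-757/7425
S(27/4) = 41427/17600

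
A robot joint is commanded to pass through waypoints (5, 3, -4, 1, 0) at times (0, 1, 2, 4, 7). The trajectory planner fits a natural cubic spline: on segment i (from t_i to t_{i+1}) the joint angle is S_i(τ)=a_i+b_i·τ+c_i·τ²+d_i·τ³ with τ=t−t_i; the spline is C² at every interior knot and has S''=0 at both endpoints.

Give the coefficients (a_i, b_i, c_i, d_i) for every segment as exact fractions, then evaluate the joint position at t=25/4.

  seg 0: a=5 b=-71/321 c=0 d=-571/321
  seg 1: a=3 b=-1784/321 c=-571/107 d=1250/321
  seg 2: a=-4 b=-1460/321 c=679/107 d=-3623/2568
  seg 3: a=1 b=2507/642 c=-907/428 d=907/3852
S(25/4) = 47663/27392

Δ: Δ0=-2, Δ1=-7, Δ2=5/2, Δ3=-1/3
row 1: diag=4, rhs=-30; c'=1/4, d'=-15/2
row 2: denom=6−1·1/4=23/4; d'=(57−1·-15/2)/(23/4)=258/23
row 3: denom=10−2·8/23=214/23; d'=(-17−2·258/23)/(214/23)=-907/214
back: M3=-907/214
back: M2=258/23−8/23·-907/214=1358/107
back: M1=-15/2−1/4·1358/107=-1142/107
M: M0=0, M1=-1142/107, M2=1358/107, M3=-907/214, M4=0
seg 0: a=5, c=M0/2=0, d=(M1−M0)/(6·1)=-571/321, b=Δ0−h0·(2M0+M1)/6=-71/321
seg 1: a=3, c=M1/2=-571/107, d=(M2−M1)/(6·1)=1250/321, b=Δ1−h1·(2M1+M2)/6=-1784/321
seg 2: a=-4, c=M2/2=679/107, d=(M3−M2)/(6·2)=-3623/2568, b=Δ2−h2·(2M2+M3)/6=-1460/321
seg 3: a=1, c=M3/2=-907/428, d=(M4−M3)/(6·3)=907/3852, b=Δ3−h3·(2M3+M4)/6=2507/642
t_q=25/4 → seg 3, τ=9/4; S=1+2507/642·τ+-907/428·τ²+907/3852·τ³=47663/27392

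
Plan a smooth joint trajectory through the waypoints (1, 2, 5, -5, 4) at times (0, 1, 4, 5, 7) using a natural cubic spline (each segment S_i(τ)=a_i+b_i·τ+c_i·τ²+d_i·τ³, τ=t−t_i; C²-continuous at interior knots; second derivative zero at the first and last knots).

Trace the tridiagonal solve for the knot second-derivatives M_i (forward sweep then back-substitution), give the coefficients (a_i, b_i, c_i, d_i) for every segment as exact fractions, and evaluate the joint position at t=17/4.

  seg 0: a=1 b=1/4 c=0 d=3/4
  seg 1: a=2 b=5/2 c=9/4 d=-11/12
  seg 2: a=5 b=-35/4 c=-6 d=19/4
  seg 3: a=-5 b=-13/2 c=33/4 d=-11/8
S(17/4) = 643/256

Δ: Δ0=1, Δ1=1, Δ2=-10, Δ3=9/2
row 1: diag=8, rhs=0; c'=3/8, d'=0
row 2: denom=8−3·3/8=55/8; d'=(-66−3·0)/(55/8)=-48/5
row 3: denom=6−1·8/55=322/55; d'=(87−1·-48/5)/(322/55)=33/2
back: M3=33/2
back: M2=-48/5−8/55·33/2=-12
back: M1=0−3/8·-12=9/2
M: M0=0, M1=9/2, M2=-12, M3=33/2, M4=0
seg 0: a=1, c=M0/2=0, d=(M1−M0)/(6·1)=3/4, b=Δ0−h0·(2M0+M1)/6=1/4
seg 1: a=2, c=M1/2=9/4, d=(M2−M1)/(6·3)=-11/12, b=Δ1−h1·(2M1+M2)/6=5/2
seg 2: a=5, c=M2/2=-6, d=(M3−M2)/(6·1)=19/4, b=Δ2−h2·(2M2+M3)/6=-35/4
seg 3: a=-5, c=M3/2=33/4, d=(M4−M3)/(6·2)=-11/8, b=Δ3−h3·(2M3+M4)/6=-13/2
t_q=17/4 → seg 2, τ=1/4; S=5+-35/4·τ+-6·τ²+19/4·τ³=643/256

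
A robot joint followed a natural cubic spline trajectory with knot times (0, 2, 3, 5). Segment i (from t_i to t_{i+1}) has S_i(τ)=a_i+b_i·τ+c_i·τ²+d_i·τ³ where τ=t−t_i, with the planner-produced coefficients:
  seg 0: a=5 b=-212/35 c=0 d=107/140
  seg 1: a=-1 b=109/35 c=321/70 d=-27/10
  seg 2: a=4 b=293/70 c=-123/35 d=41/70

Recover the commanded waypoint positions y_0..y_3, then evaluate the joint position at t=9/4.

y_0=5 y_1=-1 y_2=4 y_3=3
S(9/4) = 103/4480

y_0 = S_0(0) = a_0 = 5
y_1 = S_1(0) = a_1 = -1
y_2 = S_2(0) = a_2 = 4
y_3 = S_2(2) = 3
t_q=9/4 is in segment 1 (τ=1/4); S_1(τ)=103/4480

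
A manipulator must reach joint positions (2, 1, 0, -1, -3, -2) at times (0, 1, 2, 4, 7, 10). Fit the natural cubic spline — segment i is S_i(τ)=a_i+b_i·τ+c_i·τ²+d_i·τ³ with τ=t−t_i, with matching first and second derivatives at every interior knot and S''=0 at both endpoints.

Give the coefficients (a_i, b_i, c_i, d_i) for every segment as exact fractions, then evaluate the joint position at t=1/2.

Δ: Δ0=-1, Δ1=-1, Δ2=-1/2, Δ3=-2/3, Δ4=1/3
row 1: diag=4, rhs=0; c'=1/4, d'=0
row 2: denom=6−1·1/4=23/4; d'=(3−1·0)/(23/4)=12/23
row 3: denom=10−2·8/23=214/23; d'=(-1−2·12/23)/(214/23)=-47/214
row 4: denom=12−3·69/214=2361/214; d'=(6−3·-47/214)/(2361/214)=475/787
back: M4=475/787
back: M3=-47/214−69/214·475/787=-326/787
back: M2=12/23−8/23·-326/787=524/787
back: M1=0−1/4·524/787=-131/787
M: M0=0, M1=-131/787, M2=524/787, M3=-326/787, M4=475/787, M5=0
seg 0: a=2, c=M0/2=0, d=(M1−M0)/(6·1)=-131/4722, b=Δ0−h0·(2M0+M1)/6=-4591/4722
seg 1: a=1, c=M1/2=-131/1574, d=(M2−M1)/(6·1)=655/4722, b=Δ1−h1·(2M1+M2)/6=-2492/2361
seg 2: a=0, c=M2/2=262/787, d=(M3−M2)/(6·2)=-425/4722, b=Δ2−h2·(2M2+M3)/6=-3805/4722
seg 3: a=-1, c=M3/2=-163/787, d=(M4−M3)/(6·3)=89/1574, b=Δ3−h3·(2M3+M4)/6=-2617/4722
seg 4: a=-3, c=M4/2=475/1574, d=(M5−M4)/(6·3)=-475/14166, b=Δ4−h4·(2M4+M5)/6=-638/2361
t_q=1/2 → seg 0, τ=1/2; S=2+-4591/4722·τ+0·τ²+-131/4722·τ³=19019/12592

  seg 0: a=2 b=-4591/4722 c=0 d=-131/4722
  seg 1: a=1 b=-2492/2361 c=-131/1574 d=655/4722
  seg 2: a=0 b=-3805/4722 c=262/787 d=-425/4722
  seg 3: a=-1 b=-2617/4722 c=-163/787 d=89/1574
  seg 4: a=-3 b=-638/2361 c=475/1574 d=-475/14166
S(1/2) = 19019/12592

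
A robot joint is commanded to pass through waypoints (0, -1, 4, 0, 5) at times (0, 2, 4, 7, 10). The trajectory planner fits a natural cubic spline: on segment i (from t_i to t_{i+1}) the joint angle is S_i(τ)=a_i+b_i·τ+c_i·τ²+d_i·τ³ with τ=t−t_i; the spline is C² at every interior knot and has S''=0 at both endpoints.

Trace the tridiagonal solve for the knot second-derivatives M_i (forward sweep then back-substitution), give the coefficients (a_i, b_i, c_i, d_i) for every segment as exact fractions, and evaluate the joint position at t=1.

Δ: Δ0=-1/2, Δ1=5/2, Δ2=-4/3, Δ3=5/3
row 1: diag=8, rhs=18; c'=1/4, d'=9/4
row 2: denom=10−2·1/4=19/2; d'=(-23−2·9/4)/(19/2)=-55/19
row 3: denom=12−3·6/19=210/19; d'=(18−3·-55/19)/(210/19)=169/70
back: M3=169/70
back: M2=-55/19−6/19·169/70=-128/35
back: M1=9/4−1/4·-128/35=443/140
M: M0=0, M1=443/140, M2=-128/35, M3=169/70, M4=0
seg 0: a=0, c=M0/2=0, d=(M1−M0)/(6·2)=443/1680, b=Δ0−h0·(2M0+M1)/6=-653/420
seg 1: a=-1, c=M1/2=443/280, d=(M2−M1)/(6·2)=-191/336, b=Δ1−h1·(2M1+M2)/6=169/105
seg 2: a=4, c=M2/2=-64/35, d=(M3−M2)/(6·3)=85/252, b=Δ2−h2·(2M2+M3)/6=67/60
seg 3: a=0, c=M3/2=169/140, d=(M4−M3)/(6·3)=-169/1260, b=Δ3−h3·(2M3+M4)/6=-157/210
t_q=1 → seg 0, τ=1; S=0+-653/420·τ+0·τ²+443/1680·τ³=-723/560

  seg 0: a=0 b=-653/420 c=0 d=443/1680
  seg 1: a=-1 b=169/105 c=443/280 d=-191/336
  seg 2: a=4 b=67/60 c=-64/35 d=85/252
  seg 3: a=0 b=-157/210 c=169/140 d=-169/1260
S(1) = -723/560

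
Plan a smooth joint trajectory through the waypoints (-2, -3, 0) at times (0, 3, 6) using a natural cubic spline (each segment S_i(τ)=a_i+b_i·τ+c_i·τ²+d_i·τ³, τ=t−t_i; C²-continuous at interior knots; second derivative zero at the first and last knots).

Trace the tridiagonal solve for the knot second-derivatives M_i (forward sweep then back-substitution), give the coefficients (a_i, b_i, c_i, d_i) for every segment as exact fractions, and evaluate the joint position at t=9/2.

Δ: Δ0=-1/3, Δ1=1
row 1: diag=12, rhs=8; c'=1/4, d'=2/3
back: M1=2/3
M: M0=0, M1=2/3, M2=0
seg 0: a=-2, c=M0/2=0, d=(M1−M0)/(6·3)=1/27, b=Δ0−h0·(2M0+M1)/6=-2/3
seg 1: a=-3, c=M1/2=1/3, d=(M2−M1)/(6·3)=-1/27, b=Δ1−h1·(2M1+M2)/6=1/3
t_q=9/2 → seg 1, τ=3/2; S=-3+1/3·τ+1/3·τ²+-1/27·τ³=-15/8

  seg 0: a=-2 b=-2/3 c=0 d=1/27
  seg 1: a=-3 b=1/3 c=1/3 d=-1/27
S(9/2) = -15/8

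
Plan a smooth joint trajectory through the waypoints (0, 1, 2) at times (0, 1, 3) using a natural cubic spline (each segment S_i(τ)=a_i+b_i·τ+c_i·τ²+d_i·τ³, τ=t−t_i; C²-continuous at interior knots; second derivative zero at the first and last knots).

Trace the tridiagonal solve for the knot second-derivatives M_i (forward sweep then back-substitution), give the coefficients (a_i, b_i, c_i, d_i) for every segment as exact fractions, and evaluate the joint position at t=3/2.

  seg 0: a=0 b=13/12 c=0 d=-1/12
  seg 1: a=1 b=5/6 c=-1/4 d=1/24
S(3/2) = 87/64

Δ: Δ0=1, Δ1=1/2
row 1: diag=6, rhs=-3; c'=1/3, d'=-1/2
back: M1=-1/2
M: M0=0, M1=-1/2, M2=0
seg 0: a=0, c=M0/2=0, d=(M1−M0)/(6·1)=-1/12, b=Δ0−h0·(2M0+M1)/6=13/12
seg 1: a=1, c=M1/2=-1/4, d=(M2−M1)/(6·2)=1/24, b=Δ1−h1·(2M1+M2)/6=5/6
t_q=3/2 → seg 1, τ=1/2; S=1+5/6·τ+-1/4·τ²+1/24·τ³=87/64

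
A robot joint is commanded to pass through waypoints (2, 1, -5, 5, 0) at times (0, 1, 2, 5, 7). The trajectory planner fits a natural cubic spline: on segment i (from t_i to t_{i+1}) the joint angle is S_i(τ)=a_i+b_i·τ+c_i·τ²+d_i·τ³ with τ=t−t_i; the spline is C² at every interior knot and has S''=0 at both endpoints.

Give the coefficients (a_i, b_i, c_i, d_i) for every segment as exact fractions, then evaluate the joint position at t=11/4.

  seg 0: a=2 b=1151/1644 c=0 d=-2795/1644
  seg 1: a=1 b=-3617/822 c=-2795/548 d=5755/1644
  seg 2: a=-5 b=-6739/1644 c=740/137 d=-4807/4932
  seg 3: a=5 b=1639/822 c=-1847/548 d=1847/3288
S(11/4) = -191045/35072

Δ: Δ0=-1, Δ1=-6, Δ2=10/3, Δ3=-5/2
row 1: diag=4, rhs=-30; c'=1/4, d'=-15/2
row 2: denom=8−1·1/4=31/4; d'=(56−1·-15/2)/(31/4)=254/31
row 3: denom=10−3·12/31=274/31; d'=(-35−3·254/31)/(274/31)=-1847/274
back: M3=-1847/274
back: M2=254/31−12/31·-1847/274=1480/137
back: M1=-15/2−1/4·1480/137=-2795/274
M: M0=0, M1=-2795/274, M2=1480/137, M3=-1847/274, M4=0
seg 0: a=2, c=M0/2=0, d=(M1−M0)/(6·1)=-2795/1644, b=Δ0−h0·(2M0+M1)/6=1151/1644
seg 1: a=1, c=M1/2=-2795/548, d=(M2−M1)/(6·1)=5755/1644, b=Δ1−h1·(2M1+M2)/6=-3617/822
seg 2: a=-5, c=M2/2=740/137, d=(M3−M2)/(6·3)=-4807/4932, b=Δ2−h2·(2M2+M3)/6=-6739/1644
seg 3: a=5, c=M3/2=-1847/548, d=(M4−M3)/(6·2)=1847/3288, b=Δ3−h3·(2M3+M4)/6=1639/822
t_q=11/4 → seg 2, τ=3/4; S=-5+-6739/1644·τ+740/137·τ²+-4807/4932·τ³=-191045/35072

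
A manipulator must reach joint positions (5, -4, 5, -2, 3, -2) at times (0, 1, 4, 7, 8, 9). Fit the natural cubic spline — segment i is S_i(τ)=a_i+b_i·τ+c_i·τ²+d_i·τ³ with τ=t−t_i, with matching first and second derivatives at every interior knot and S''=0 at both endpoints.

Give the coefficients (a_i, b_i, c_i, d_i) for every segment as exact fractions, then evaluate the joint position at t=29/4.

  seg 0: a=5 b=-26563/2409 c=0 d=4882/2409
  seg 1: a=-4 b=-11917/2409 c=4882/803 d=-2254/1971
  seg 2: a=5 b=1577/2409 c=-10148/2409 d=23246/21681
  seg 3: a=-2 b=10427/2409 c=4366/803 d=-11480/2409
  seg 4: a=3 b=2183/2409 c=-7114/803 d=7114/2409
S(29/4) = -524/803

Δ: Δ0=-9, Δ1=3, Δ2=-7/3, Δ3=5, Δ4=-5
row 1: diag=8, rhs=72; c'=3/8, d'=9
row 2: denom=12−3·3/8=87/8; d'=(-32−3·9)/(87/8)=-472/87
row 3: denom=8−3·8/29=208/29; d'=(44−3·-472/87)/(208/29)=437/52
row 4: denom=4−1·29/208=803/208; d'=(-60−1·437/52)/(803/208)=-14228/803
back: M4=-14228/803
back: M3=437/52−29/208·-14228/803=8732/803
back: M2=-472/87−8/29·8732/803=-20296/2409
back: M1=9−3/8·-20296/2409=9764/803
M: M0=0, M1=9764/803, M2=-20296/2409, M3=8732/803, M4=-14228/803, M5=0
seg 0: a=5, c=M0/2=0, d=(M1−M0)/(6·1)=4882/2409, b=Δ0−h0·(2M0+M1)/6=-26563/2409
seg 1: a=-4, c=M1/2=4882/803, d=(M2−M1)/(6·3)=-2254/1971, b=Δ1−h1·(2M1+M2)/6=-11917/2409
seg 2: a=5, c=M2/2=-10148/2409, d=(M3−M2)/(6·3)=23246/21681, b=Δ2−h2·(2M2+M3)/6=1577/2409
seg 3: a=-2, c=M3/2=4366/803, d=(M4−M3)/(6·1)=-11480/2409, b=Δ3−h3·(2M3+M4)/6=10427/2409
seg 4: a=3, c=M4/2=-7114/803, d=(M5−M4)/(6·1)=7114/2409, b=Δ4−h4·(2M4+M5)/6=2183/2409
t_q=29/4 → seg 3, τ=1/4; S=-2+10427/2409·τ+4366/803·τ²+-11480/2409·τ³=-524/803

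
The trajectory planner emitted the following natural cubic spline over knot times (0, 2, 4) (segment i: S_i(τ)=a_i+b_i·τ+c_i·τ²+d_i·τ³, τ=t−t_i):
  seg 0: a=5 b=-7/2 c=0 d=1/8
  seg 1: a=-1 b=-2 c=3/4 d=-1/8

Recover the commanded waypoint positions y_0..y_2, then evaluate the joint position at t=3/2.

y_0=5 y_1=-1 y_2=-3
S(3/2) = 11/64

y_0 = S_0(0) = a_0 = 5
y_1 = S_1(0) = a_1 = -1
y_2 = S_1(2) = -3
t_q=3/2 is in segment 0 (τ=3/2); S_0(τ)=11/64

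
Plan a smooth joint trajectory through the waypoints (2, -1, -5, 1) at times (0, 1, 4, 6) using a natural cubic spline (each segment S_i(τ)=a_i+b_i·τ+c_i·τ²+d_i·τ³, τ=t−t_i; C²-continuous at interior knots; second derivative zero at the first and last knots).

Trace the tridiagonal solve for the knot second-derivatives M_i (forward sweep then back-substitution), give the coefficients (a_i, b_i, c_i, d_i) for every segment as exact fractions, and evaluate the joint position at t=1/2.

Δ: Δ0=-3, Δ1=-4/3, Δ2=3
row 1: diag=8, rhs=10; c'=3/8, d'=5/4
row 2: denom=10−3·3/8=71/8; d'=(26−3·5/4)/(71/8)=178/71
back: M2=178/71
back: M1=5/4−3/8·178/71=22/71
M: M0=0, M1=22/71, M2=178/71, M3=0
seg 0: a=2, c=M0/2=0, d=(M1−M0)/(6·1)=11/213, b=Δ0−h0·(2M0+M1)/6=-650/213
seg 1: a=-1, c=M1/2=11/71, d=(M2−M1)/(6·3)=26/213, b=Δ1−h1·(2M1+M2)/6=-617/213
seg 2: a=-5, c=M2/2=89/71, d=(M3−M2)/(6·2)=-89/426, b=Δ2−h2·(2M2+M3)/6=283/213
t_q=1/2 → seg 0, τ=1/2; S=2+-650/213·τ+0·τ²+11/213·τ³=273/568

  seg 0: a=2 b=-650/213 c=0 d=11/213
  seg 1: a=-1 b=-617/213 c=11/71 d=26/213
  seg 2: a=-5 b=283/213 c=89/71 d=-89/426
S(1/2) = 273/568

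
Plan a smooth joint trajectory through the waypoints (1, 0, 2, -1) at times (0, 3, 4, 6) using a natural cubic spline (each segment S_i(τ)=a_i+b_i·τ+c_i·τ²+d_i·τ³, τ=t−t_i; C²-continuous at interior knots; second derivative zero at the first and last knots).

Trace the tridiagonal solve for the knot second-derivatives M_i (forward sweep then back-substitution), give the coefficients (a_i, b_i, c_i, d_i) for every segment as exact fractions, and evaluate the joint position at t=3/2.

Δ: Δ0=-1/3, Δ1=2, Δ2=-3/2
row 1: diag=8, rhs=14; c'=1/8, d'=7/4
row 2: denom=6−1·1/8=47/8; d'=(-21−1·7/4)/(47/8)=-182/47
back: M2=-182/47
back: M1=7/4−1/8·-182/47=105/47
M: M0=0, M1=105/47, M2=-182/47, M3=0
seg 0: a=1, c=M0/2=0, d=(M1−M0)/(6·3)=35/282, b=Δ0−h0·(2M0+M1)/6=-409/282
seg 1: a=0, c=M1/2=105/94, d=(M2−M1)/(6·1)=-287/282, b=Δ1−h1·(2M1+M2)/6=268/141
seg 2: a=2, c=M2/2=-91/47, d=(M3−M2)/(6·2)=91/282, b=Δ2−h2·(2M2+M3)/6=305/282
t_q=3/2 → seg 0, τ=3/2; S=1+-409/282·τ+0·τ²+35/282·τ³=-569/752

  seg 0: a=1 b=-409/282 c=0 d=35/282
  seg 1: a=0 b=268/141 c=105/94 d=-287/282
  seg 2: a=2 b=305/282 c=-91/47 d=91/282
S(3/2) = -569/752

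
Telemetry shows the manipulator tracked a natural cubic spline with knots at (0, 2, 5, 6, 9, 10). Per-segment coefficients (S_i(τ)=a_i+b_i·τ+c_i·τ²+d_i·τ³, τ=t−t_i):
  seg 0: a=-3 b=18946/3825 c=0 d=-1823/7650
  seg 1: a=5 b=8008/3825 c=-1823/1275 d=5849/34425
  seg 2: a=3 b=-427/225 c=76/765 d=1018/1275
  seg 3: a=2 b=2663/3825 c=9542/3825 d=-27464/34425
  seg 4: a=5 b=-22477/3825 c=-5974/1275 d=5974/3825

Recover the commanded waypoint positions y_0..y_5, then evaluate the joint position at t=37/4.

y_0 = S_0(0) = a_0 = -3
y_1 = S_1(0) = a_1 = 5
y_2 = S_2(0) = a_2 = 3
y_3 = S_3(0) = a_3 = 2
y_4 = S_4(0) = a_4 = 5
y_5 = S_4(1) = -4
t_q=37/4 is in segment 4 (τ=1/4); S_4(τ)=133109/40800

y_0=-3 y_1=5 y_2=3 y_3=2 y_4=5 y_5=-4
S(37/4) = 133109/40800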